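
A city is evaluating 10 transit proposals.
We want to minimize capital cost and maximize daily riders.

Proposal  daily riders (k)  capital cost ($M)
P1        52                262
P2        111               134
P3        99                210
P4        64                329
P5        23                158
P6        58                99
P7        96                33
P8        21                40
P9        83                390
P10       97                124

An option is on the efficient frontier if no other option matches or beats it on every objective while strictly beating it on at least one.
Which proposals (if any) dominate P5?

P2, P6, P7, P10

P2: daily riders 111≥23, capital cost 134≤158 — dominates P5.
P6: daily riders 58≥23, capital cost 99≤158 — dominates P5.
P7: daily riders 96≥23, capital cost 33≤158 — dominates P5.
P10: daily riders 97≥23, capital cost 124≤158 — dominates P5.
Others (P1, P3, P4, P8, P9) are each worse than P5 on at least one objective.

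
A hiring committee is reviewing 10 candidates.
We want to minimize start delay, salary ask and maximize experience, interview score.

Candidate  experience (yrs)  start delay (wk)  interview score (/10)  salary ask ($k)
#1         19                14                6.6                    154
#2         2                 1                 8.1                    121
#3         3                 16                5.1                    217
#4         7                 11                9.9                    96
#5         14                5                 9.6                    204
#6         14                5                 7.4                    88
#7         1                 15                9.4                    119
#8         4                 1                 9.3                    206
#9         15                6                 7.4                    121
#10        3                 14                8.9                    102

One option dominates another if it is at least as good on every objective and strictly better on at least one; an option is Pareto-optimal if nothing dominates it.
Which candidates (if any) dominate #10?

#4

#4: experience 7≥3, start delay 11≤14, interview score 9.9≥8.9, salary ask 96≤102 — dominates #10.
Others (#1, #2, #3, #5, #6, #7, #8, #9) are each worse than #10 on at least one objective.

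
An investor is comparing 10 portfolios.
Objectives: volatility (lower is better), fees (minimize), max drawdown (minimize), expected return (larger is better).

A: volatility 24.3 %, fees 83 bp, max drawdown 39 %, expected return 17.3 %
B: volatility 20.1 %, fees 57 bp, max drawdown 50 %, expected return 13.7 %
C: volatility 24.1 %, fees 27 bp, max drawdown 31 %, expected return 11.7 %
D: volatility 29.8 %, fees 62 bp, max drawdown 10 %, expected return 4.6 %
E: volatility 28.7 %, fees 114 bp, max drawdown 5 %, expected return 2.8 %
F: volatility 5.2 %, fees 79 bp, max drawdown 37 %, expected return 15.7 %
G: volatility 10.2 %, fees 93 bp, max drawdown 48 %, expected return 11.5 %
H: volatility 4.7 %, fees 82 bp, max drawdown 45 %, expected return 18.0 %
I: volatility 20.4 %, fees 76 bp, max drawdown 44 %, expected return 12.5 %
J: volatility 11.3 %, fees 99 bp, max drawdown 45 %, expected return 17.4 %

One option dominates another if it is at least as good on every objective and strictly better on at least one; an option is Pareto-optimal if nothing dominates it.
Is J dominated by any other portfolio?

H vs J: volatility 4.7≤11.3, fees 82≤99, max drawdown 45≤45, expected return 18.0≥17.4 — H is at least as good on every objective and strictly better on at least one, so H dominates J.

Yes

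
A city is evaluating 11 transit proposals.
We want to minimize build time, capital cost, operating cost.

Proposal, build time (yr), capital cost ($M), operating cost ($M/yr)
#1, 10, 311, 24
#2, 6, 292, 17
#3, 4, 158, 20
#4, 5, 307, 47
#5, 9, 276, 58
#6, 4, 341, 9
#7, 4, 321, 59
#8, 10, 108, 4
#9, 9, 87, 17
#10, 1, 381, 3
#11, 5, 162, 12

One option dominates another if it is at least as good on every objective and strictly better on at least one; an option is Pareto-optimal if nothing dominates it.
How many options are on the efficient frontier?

#1: dominated by #2 (build time 6≤10, capital cost 292≤311, operating cost 17≤24).
#2: dominated by #11 (build time 5≤6, capital cost 162≤292, operating cost 12≤17).
#3: not dominated.
#4: dominated by #3 (build time 4≤5, capital cost 158≤307, operating cost 20≤47).
#5: dominated by #3 (build time 4≤9, capital cost 158≤276, operating cost 20≤58).
#6: not dominated.
#7: dominated by #3 (build time 4≤4, capital cost 158≤321, operating cost 20≤59).
#8: not dominated.
#9: not dominated (best capital cost).
#10: not dominated (best build time).
#11: not dominated.
Pareto-optimal: #3, #6, #8, #9, #10, #11 → 6.

6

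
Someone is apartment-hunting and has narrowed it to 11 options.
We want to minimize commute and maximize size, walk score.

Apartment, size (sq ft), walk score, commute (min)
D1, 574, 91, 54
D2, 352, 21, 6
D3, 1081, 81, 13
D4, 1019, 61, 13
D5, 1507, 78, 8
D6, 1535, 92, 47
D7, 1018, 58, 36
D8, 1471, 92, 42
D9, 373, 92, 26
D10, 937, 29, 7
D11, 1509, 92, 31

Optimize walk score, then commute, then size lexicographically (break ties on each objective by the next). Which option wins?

D9

First maximize walk score: best is 92, kept {D6, D8, D9, D11}.
Then minimize commute: best is 26, kept {D9}.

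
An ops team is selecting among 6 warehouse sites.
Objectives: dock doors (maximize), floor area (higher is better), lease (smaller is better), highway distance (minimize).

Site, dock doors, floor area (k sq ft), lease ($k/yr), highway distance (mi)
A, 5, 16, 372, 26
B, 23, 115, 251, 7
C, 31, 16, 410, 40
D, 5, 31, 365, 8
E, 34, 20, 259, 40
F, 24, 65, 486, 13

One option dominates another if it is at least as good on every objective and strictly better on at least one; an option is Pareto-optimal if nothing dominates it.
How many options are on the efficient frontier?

A: dominated by B (dock doors 23≥5, floor area 115≥16, lease 251≤372, highway distance 7≤26).
B: not dominated (best floor area).
C: dominated by E (dock doors 34≥31, floor area 20≥16, lease 259≤410, highway distance 40≤40).
D: dominated by B (dock doors 23≥5, floor area 115≥31, lease 251≤365, highway distance 7≤8).
E: not dominated (best dock doors).
F: not dominated.
Pareto-optimal: B, E, F → 3.

3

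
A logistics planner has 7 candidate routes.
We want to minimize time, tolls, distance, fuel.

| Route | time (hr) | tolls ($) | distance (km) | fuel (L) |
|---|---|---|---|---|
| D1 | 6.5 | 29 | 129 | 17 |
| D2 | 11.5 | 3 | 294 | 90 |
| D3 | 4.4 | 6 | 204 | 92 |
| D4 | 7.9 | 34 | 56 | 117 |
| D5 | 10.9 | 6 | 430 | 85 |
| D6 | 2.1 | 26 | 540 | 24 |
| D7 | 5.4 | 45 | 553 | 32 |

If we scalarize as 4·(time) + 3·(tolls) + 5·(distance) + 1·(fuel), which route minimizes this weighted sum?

D4

D1: 4·6.5 + 3·29 + 5·129 + 1·17 = 775.0
D2: 4·11.5 + 3·3 + 5·294 + 1·90 = 1615.0
D3: 4·4.4 + 3·6 + 5·204 + 1·92 = 1147.6
D4: 4·7.9 + 3·34 + 5·56 + 1·117 = 530.6
D5: 4·10.9 + 3·6 + 5·430 + 1·85 = 2296.6
D6: 4·2.1 + 3·26 + 5·540 + 1·24 = 2810.4
D7: 4·5.4 + 3·45 + 5·553 + 1·32 = 2953.6
Lowest: D4 at 530.6.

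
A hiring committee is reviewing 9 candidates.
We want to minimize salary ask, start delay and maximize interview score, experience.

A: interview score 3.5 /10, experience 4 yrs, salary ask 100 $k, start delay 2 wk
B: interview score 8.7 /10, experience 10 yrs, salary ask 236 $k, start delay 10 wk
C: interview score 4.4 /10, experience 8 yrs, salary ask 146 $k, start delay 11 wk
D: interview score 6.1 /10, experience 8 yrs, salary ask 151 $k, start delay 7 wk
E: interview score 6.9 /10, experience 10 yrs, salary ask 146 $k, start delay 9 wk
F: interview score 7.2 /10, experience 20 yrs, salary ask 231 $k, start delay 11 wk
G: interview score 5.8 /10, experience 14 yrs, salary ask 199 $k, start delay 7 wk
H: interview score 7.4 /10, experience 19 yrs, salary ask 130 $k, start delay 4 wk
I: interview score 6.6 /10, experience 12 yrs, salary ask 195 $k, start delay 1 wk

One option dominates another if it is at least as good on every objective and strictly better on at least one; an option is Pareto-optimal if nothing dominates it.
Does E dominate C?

Yes

E vs C: interview score 6.9≥4.4, experience 10≥8, salary ask 146≤146, start delay 9≤11 — E is at least as good on every objective with at least one strict improvement.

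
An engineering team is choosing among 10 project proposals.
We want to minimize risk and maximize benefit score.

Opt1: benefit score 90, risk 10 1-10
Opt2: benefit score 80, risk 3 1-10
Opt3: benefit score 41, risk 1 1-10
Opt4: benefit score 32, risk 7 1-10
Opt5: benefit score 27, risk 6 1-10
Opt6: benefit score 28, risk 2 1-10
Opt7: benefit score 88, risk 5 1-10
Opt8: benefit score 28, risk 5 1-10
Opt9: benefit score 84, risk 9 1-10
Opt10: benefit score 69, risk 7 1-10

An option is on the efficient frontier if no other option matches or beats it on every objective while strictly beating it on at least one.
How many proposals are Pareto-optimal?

Opt1: not dominated (best benefit score).
Opt2: not dominated.
Opt3: not dominated (best risk).
Opt4: dominated by Opt2 (benefit score 80≥32, risk 3≤7).
Opt5: dominated by Opt2 (benefit score 80≥27, risk 3≤6).
Opt6: dominated by Opt3 (benefit score 41≥28, risk 1≤2).
Opt7: not dominated.
Opt8: dominated by Opt2 (benefit score 80≥28, risk 3≤5).
Opt9: dominated by Opt7 (benefit score 88≥84, risk 5≤9).
Opt10: dominated by Opt2 (benefit score 80≥69, risk 3≤7).
Pareto-optimal: Opt1, Opt2, Opt3, Opt7 → 4.

4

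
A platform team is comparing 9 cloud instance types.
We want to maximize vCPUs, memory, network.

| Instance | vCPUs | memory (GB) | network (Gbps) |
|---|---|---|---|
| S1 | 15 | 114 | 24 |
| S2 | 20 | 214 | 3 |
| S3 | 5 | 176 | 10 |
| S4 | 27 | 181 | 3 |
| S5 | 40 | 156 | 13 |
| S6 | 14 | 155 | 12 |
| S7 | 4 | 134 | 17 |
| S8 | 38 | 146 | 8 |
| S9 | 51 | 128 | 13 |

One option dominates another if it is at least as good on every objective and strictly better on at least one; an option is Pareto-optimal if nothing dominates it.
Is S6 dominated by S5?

S5 vs S6: vCPUs 40≥14, memory 156≥155, network 13≥12 — S5 is at least as good on every objective with at least one strict improvement.

Yes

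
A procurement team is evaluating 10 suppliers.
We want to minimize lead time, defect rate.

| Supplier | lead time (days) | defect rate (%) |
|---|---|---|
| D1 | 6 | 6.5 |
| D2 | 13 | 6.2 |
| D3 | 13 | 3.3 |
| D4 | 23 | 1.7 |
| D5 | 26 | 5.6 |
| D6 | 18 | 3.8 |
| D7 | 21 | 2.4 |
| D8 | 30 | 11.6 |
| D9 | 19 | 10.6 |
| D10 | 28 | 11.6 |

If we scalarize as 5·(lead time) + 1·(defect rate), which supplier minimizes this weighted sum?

D1

D1: 5·6 + 1·6.5 = 36.5
D2: 5·13 + 1·6.2 = 71.2
D3: 5·13 + 1·3.3 = 68.3
D4: 5·23 + 1·1.7 = 116.7
D5: 5·26 + 1·5.6 = 135.6
D6: 5·18 + 1·3.8 = 93.8
D7: 5·21 + 1·2.4 = 107.4
D8: 5·30 + 1·11.6 = 161.6
D9: 5·19 + 1·10.6 = 105.6
D10: 5·28 + 1·11.6 = 151.6
Lowest: D1 at 36.5.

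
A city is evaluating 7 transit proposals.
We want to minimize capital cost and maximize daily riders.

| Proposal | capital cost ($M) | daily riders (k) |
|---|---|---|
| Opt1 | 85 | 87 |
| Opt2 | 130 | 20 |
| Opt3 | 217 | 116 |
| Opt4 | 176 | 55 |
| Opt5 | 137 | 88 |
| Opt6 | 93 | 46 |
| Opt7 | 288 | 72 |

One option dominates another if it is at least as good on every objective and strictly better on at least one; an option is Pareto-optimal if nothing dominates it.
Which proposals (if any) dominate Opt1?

Opt2: worse on capital cost (130 vs 85).
Opt3: worse on capital cost (217 vs 85).
Opt4: worse on capital cost (176 vs 85).
Opt5: worse on capital cost (137 vs 85).
Opt6: worse on capital cost (93 vs 85).
Opt7: worse on capital cost (288 vs 85).
No option dominates Opt1.

none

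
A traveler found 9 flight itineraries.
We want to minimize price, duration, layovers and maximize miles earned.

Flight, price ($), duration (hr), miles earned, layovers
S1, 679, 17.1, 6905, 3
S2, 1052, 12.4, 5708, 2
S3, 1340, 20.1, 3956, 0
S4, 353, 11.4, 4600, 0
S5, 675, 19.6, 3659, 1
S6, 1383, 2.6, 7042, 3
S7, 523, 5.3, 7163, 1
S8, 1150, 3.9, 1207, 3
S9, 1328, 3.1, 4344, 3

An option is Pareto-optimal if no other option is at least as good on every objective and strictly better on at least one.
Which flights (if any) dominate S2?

S7: price 523≤1052, duration 5.3≤12.4, miles earned 7163≥5708, layovers 1≤2 — dominates S2.
Others (S1, S3, S4, S5, S6, S8, S9) are each worse than S2 on at least one objective.

S7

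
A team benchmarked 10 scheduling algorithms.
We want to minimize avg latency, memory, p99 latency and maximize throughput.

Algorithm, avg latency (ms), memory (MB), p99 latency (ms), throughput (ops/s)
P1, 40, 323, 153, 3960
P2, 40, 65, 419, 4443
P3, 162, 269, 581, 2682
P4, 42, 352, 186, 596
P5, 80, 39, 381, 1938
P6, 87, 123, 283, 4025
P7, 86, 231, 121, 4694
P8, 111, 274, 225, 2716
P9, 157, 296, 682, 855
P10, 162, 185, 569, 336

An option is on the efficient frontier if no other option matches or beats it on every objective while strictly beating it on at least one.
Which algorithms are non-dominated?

P1: not dominated.
P2: not dominated.
P3: dominated by P2 (avg latency 40≤162, memory 65≤269, p99 latency 419≤581, throughput 4443≥2682).
P4: dominated by P1 (avg latency 40≤42, memory 323≤352, p99 latency 153≤186, throughput 3960≥596).
P5: not dominated (best memory).
P6: not dominated.
P7: not dominated (best p99 latency).
P8: dominated by P7 (avg latency 86≤111, memory 231≤274, p99 latency 121≤225, throughput 4694≥2716).
P9: dominated by P2 (avg latency 40≤157, memory 65≤296, p99 latency 419≤682, throughput 4443≥855).
P10: dominated by P2 (avg latency 40≤162, memory 65≤185, p99 latency 419≤569, throughput 4443≥336).

P1, P2, P5, P6, P7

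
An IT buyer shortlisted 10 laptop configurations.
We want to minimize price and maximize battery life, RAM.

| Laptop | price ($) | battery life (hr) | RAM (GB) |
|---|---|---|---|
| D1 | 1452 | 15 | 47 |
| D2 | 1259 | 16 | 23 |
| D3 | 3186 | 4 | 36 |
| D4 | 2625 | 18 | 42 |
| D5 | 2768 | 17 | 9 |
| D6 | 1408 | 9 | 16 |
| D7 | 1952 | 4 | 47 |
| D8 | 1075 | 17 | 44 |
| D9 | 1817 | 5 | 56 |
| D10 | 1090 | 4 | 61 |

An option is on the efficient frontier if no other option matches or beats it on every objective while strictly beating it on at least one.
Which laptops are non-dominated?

D1: not dominated.
D2: dominated by D8 (price 1075≤1259, battery life 17≥16, RAM 44≥23).
D3: dominated by D1 (price 1452≤3186, battery life 15≥4, RAM 47≥36).
D4: not dominated (best battery life).
D5: dominated by D4 (price 2625≤2768, battery life 18≥17, RAM 42≥9).
D6: dominated by D2 (price 1259≤1408, battery life 16≥9, RAM 23≥16).
D7: dominated by D1 (price 1452≤1952, battery life 15≥4, RAM 47≥47).
D8: not dominated (best price).
D9: not dominated.
D10: not dominated (best RAM).

D1, D4, D8, D9, D10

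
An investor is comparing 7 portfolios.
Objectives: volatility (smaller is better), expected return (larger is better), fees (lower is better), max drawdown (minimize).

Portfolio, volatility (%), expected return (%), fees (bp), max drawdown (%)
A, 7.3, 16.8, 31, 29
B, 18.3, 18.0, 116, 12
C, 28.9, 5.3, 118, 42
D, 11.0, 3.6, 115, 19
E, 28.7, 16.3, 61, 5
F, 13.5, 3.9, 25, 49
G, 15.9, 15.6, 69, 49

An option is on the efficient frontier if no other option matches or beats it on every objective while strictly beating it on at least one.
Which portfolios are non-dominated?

A: not dominated (best volatility).
B: not dominated (best expected return).
C: dominated by A (volatility 7.3≤28.9, expected return 16.8≥5.3, fees 31≤118, max drawdown 29≤42).
D: not dominated.
E: not dominated (best max drawdown).
F: not dominated (best fees).
G: dominated by A (volatility 7.3≤15.9, expected return 16.8≥15.6, fees 31≤69, max drawdown 29≤49).

A, B, D, E, F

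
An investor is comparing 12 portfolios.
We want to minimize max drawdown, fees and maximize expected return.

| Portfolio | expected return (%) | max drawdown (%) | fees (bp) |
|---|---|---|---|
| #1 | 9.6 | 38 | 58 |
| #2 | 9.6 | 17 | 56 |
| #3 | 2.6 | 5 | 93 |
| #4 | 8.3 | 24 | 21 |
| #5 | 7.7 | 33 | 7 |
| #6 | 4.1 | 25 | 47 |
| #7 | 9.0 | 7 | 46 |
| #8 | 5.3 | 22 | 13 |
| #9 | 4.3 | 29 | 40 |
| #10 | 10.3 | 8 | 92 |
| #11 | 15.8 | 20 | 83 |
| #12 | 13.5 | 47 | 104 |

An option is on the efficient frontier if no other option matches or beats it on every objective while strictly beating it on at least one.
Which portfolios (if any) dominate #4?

#1: worse on max drawdown (38 vs 24).
#2: worse on fees (56 vs 21).
#3: worse on expected return (2.6 vs 8.3).
#5: worse on expected return (7.7 vs 8.3).
#6: worse on expected return (4.1 vs 8.3).
#7: worse on fees (46 vs 21).
#8: worse on expected return (5.3 vs 8.3).
#9: worse on expected return (4.3 vs 8.3).
#10: worse on fees (92 vs 21).
#11: worse on fees (83 vs 21).
#12: worse on max drawdown (47 vs 24).
No option dominates #4.

none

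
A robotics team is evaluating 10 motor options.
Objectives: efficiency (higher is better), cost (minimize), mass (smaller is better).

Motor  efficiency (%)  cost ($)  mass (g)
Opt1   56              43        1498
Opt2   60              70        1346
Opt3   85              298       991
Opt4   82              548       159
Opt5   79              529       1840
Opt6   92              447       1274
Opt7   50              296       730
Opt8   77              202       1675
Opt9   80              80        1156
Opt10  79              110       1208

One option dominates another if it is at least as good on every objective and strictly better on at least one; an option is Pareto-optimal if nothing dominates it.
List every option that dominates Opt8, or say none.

Opt9: efficiency 80≥77, cost 80≤202, mass 1156≤1675 — dominates Opt8.
Opt10: efficiency 79≥77, cost 110≤202, mass 1208≤1675 — dominates Opt8.
Others (Opt1, Opt2, Opt3, Opt4, Opt5, Opt6, Opt7) are each worse than Opt8 on at least one objective.

Opt9, Opt10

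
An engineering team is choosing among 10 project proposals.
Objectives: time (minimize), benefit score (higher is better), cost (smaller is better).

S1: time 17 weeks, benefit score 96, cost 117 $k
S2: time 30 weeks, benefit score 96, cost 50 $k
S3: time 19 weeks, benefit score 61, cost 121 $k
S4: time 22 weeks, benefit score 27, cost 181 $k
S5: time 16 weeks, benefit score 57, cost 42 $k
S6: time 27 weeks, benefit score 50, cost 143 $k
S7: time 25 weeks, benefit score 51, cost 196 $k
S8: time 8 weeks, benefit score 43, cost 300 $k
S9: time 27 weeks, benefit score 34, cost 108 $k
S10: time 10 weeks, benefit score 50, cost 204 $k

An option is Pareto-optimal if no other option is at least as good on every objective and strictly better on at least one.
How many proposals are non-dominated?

S1: not dominated.
S2: not dominated.
S3: dominated by S1 (time 17≤19, benefit score 96≥61, cost 117≤121).
S4: dominated by S1 (time 17≤22, benefit score 96≥27, cost 117≤181).
S5: not dominated (best cost).
S6: dominated by S1 (time 17≤27, benefit score 96≥50, cost 117≤143).
S7: dominated by S1 (time 17≤25, benefit score 96≥51, cost 117≤196).
S8: not dominated (best time).
S9: dominated by S5 (time 16≤27, benefit score 57≥34, cost 42≤108).
S10: not dominated.
Pareto-optimal: S1, S2, S5, S8, S10 → 5.

5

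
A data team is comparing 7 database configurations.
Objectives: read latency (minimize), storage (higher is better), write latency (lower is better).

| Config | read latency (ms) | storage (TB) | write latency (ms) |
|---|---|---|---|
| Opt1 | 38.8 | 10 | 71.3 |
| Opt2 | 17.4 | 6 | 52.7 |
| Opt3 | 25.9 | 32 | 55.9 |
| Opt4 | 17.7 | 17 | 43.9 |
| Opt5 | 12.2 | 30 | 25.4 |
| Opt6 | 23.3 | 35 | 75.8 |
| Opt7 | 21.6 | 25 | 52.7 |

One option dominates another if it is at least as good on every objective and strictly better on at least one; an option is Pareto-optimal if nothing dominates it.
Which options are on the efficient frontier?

Opt1: dominated by Opt3 (read latency 25.9≤38.8, storage 32≥10, write latency 55.9≤71.3).
Opt2: dominated by Opt5 (read latency 12.2≤17.4, storage 30≥6, write latency 25.4≤52.7).
Opt3: not dominated.
Opt4: dominated by Opt5 (read latency 12.2≤17.7, storage 30≥17, write latency 25.4≤43.9).
Opt5: not dominated (best read latency).
Opt6: not dominated (best storage).
Opt7: dominated by Opt5 (read latency 12.2≤21.6, storage 30≥25, write latency 25.4≤52.7).

Opt3, Opt5, Opt6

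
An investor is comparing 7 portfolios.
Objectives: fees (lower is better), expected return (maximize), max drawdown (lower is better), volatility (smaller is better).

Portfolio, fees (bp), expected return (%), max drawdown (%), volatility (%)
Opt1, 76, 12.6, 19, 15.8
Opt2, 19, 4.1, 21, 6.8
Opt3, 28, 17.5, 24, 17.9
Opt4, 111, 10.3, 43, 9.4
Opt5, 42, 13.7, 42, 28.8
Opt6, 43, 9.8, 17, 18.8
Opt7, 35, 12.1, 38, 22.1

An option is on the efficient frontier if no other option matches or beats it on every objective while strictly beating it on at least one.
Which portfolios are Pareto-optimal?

Opt1, Opt2, Opt3, Opt4, Opt6

Opt1: not dominated.
Opt2: not dominated (best fees).
Opt3: not dominated (best expected return).
Opt4: not dominated.
Opt5: dominated by Opt3 (fees 28≤42, expected return 17.5≥13.7, max drawdown 24≤42, volatility 17.9≤28.8).
Opt6: not dominated (best max drawdown).
Opt7: dominated by Opt3 (fees 28≤35, expected return 17.5≥12.1, max drawdown 24≤38, volatility 17.9≤22.1).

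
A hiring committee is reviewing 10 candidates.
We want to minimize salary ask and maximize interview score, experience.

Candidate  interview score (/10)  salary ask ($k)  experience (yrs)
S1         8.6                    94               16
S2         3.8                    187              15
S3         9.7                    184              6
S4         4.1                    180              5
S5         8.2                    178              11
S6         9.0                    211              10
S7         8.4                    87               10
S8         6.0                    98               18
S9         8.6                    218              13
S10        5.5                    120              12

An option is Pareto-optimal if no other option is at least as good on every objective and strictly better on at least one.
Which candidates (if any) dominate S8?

none

S1: worse on experience (16 vs 18).
S2: worse on interview score (3.8 vs 6.0).
S3: worse on salary ask (184 vs 98).
S4: worse on interview score (4.1 vs 6.0).
S5: worse on salary ask (178 vs 98).
S6: worse on salary ask (211 vs 98).
S7: worse on experience (10 vs 18).
S9: worse on salary ask (218 vs 98).
S10: worse on interview score (5.5 vs 6.0).
No option dominates S8.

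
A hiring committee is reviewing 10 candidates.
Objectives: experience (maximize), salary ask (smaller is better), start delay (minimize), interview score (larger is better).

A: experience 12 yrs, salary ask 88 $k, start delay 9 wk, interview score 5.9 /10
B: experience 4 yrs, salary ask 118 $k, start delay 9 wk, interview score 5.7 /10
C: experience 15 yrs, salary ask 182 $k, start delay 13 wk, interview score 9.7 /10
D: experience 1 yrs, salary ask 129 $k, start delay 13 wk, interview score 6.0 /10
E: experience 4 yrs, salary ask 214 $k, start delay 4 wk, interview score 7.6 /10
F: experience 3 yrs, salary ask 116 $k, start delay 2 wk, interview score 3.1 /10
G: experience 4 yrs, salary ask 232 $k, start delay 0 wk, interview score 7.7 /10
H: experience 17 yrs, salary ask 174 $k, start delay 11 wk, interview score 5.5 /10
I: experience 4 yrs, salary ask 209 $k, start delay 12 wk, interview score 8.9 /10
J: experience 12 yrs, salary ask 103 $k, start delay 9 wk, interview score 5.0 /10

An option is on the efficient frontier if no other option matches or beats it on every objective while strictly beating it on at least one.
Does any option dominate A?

No

B: worse on experience (4 vs 12).
C: worse on salary ask (182 vs 88).
D: worse on experience (1 vs 12).
E: worse on experience (4 vs 12).
F: worse on experience (3 vs 12).
G: worse on experience (4 vs 12).
H: worse on salary ask (174 vs 88).
I: worse on experience (4 vs 12).
J: worse on salary ask (103 vs 88).
No option is at least as good as A on every objective and strictly better on one.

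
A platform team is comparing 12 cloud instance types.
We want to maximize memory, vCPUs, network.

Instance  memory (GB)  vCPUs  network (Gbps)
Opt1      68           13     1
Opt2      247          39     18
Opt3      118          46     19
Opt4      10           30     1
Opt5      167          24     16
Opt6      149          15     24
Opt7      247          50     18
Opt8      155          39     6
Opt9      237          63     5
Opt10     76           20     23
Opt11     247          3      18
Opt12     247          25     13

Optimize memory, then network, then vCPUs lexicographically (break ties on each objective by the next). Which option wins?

First maximize memory: best is 247, kept {Opt2, Opt7, Opt11, Opt12}.
Then maximize network: best is 18, kept {Opt2, Opt7, Opt11}.
Then maximize vCPUs: best is 50, kept {Opt7}.

Opt7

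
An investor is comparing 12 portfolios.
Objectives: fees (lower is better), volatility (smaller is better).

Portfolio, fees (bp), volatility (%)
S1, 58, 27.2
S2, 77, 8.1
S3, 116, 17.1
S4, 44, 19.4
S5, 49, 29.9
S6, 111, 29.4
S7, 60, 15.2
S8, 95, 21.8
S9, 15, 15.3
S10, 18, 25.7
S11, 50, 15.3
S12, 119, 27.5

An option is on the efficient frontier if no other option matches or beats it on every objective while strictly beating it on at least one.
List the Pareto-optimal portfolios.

S2, S7, S9

S1: dominated by S4 (fees 44≤58, volatility 19.4≤27.2).
S2: not dominated (best volatility).
S3: dominated by S2 (fees 77≤116, volatility 8.1≤17.1).
S4: dominated by S9 (fees 15≤44, volatility 15.3≤19.4).
S5: dominated by S4 (fees 44≤49, volatility 19.4≤29.9).
S6: dominated by S1 (fees 58≤111, volatility 27.2≤29.4).
S7: not dominated.
S8: dominated by S2 (fees 77≤95, volatility 8.1≤21.8).
S9: not dominated (best fees).
S10: dominated by S9 (fees 15≤18, volatility 15.3≤25.7).
S11: dominated by S9 (fees 15≤50, volatility 15.3≤15.3).
S12: dominated by S1 (fees 58≤119, volatility 27.2≤27.5).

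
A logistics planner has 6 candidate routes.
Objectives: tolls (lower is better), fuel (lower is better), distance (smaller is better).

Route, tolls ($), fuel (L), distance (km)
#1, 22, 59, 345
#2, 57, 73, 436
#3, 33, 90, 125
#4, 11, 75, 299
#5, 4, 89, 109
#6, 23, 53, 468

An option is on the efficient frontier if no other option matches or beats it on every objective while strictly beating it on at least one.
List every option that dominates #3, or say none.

#5: tolls 4≤33, fuel 89≤90, distance 109≤125 — dominates #3.
Others (#1, #2, #4, #6) are each worse than #3 on at least one objective.

#5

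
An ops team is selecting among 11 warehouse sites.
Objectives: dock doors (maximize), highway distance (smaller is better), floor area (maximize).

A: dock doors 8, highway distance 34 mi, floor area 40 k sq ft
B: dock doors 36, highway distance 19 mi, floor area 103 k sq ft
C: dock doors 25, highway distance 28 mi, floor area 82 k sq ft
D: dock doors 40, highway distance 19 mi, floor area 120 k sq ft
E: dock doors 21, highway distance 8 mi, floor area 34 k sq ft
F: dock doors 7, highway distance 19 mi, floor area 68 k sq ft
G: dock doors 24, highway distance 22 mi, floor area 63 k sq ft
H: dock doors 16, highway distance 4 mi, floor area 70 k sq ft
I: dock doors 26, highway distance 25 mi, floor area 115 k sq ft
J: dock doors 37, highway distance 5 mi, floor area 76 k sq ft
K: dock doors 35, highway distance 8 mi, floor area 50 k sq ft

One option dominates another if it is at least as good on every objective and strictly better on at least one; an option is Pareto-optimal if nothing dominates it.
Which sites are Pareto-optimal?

A: dominated by B (dock doors 36≥8, highway distance 19≤34, floor area 103≥40).
B: dominated by D (dock doors 40≥36, highway distance 19≤19, floor area 120≥103).
C: dominated by B (dock doors 36≥25, highway distance 19≤28, floor area 103≥82).
D: not dominated (best dock doors).
E: dominated by J (dock doors 37≥21, highway distance 5≤8, floor area 76≥34).
F: dominated by B (dock doors 36≥7, highway distance 19≤19, floor area 103≥68).
G: dominated by B (dock doors 36≥24, highway distance 19≤22, floor area 103≥63).
H: not dominated (best highway distance).
I: dominated by D (dock doors 40≥26, highway distance 19≤25, floor area 120≥115).
J: not dominated.
K: dominated by J (dock doors 37≥35, highway distance 5≤8, floor area 76≥50).

D, H, J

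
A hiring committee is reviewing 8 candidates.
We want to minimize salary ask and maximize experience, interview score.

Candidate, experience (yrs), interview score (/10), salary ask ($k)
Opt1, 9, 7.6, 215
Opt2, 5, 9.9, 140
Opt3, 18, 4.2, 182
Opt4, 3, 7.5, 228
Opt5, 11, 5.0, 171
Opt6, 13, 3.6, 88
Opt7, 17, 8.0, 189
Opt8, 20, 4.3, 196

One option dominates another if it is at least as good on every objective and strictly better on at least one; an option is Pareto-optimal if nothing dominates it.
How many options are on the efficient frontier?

6

Opt1: dominated by Opt7 (experience 17≥9, interview score 8.0≥7.6, salary ask 189≤215).
Opt2: not dominated (best interview score).
Opt3: not dominated.
Opt4: dominated by Opt1 (experience 9≥3, interview score 7.6≥7.5, salary ask 215≤228).
Opt5: not dominated.
Opt6: not dominated (best salary ask).
Opt7: not dominated.
Opt8: not dominated (best experience).
Pareto-optimal: Opt2, Opt3, Opt5, Opt6, Opt7, Opt8 → 6.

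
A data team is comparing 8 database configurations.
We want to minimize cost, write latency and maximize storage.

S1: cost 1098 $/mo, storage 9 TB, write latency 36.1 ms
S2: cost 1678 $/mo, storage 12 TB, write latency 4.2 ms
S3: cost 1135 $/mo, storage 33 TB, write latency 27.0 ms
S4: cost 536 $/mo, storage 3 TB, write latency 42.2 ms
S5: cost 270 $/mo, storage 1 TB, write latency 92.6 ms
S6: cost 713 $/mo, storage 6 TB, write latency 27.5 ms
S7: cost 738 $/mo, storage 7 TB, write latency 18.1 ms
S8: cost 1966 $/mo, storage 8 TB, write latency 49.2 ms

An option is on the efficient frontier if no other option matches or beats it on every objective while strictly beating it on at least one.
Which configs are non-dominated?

S1: not dominated.
S2: not dominated (best write latency).
S3: not dominated (best storage).
S4: not dominated.
S5: not dominated (best cost).
S6: not dominated.
S7: not dominated.
S8: dominated by S1 (cost 1098≤1966, storage 9≥8, write latency 36.1≤49.2).

S1, S2, S3, S4, S5, S6, S7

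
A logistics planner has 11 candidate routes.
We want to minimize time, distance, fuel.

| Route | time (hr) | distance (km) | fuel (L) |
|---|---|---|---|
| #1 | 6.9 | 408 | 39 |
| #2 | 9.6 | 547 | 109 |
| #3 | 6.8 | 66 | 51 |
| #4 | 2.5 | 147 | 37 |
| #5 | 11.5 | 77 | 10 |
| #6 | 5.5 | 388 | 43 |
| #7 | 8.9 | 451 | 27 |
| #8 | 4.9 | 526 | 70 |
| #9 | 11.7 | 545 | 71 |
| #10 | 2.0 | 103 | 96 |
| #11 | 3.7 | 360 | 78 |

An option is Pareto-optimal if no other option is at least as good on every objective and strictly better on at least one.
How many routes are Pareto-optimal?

#1: dominated by #4 (time 2.5≤6.9, distance 147≤408, fuel 37≤39).
#2: dominated by #1 (time 6.9≤9.6, distance 408≤547, fuel 39≤109).
#3: not dominated (best distance).
#4: not dominated.
#5: not dominated (best fuel).
#6: dominated by #4 (time 2.5≤5.5, distance 147≤388, fuel 37≤43).
#7: not dominated.
#8: dominated by #4 (time 2.5≤4.9, distance 147≤526, fuel 37≤70).
#9: dominated by #1 (time 6.9≤11.7, distance 408≤545, fuel 39≤71).
#10: not dominated (best time).
#11: dominated by #4 (time 2.5≤3.7, distance 147≤360, fuel 37≤78).
Pareto-optimal: #3, #4, #5, #7, #10 → 5.

5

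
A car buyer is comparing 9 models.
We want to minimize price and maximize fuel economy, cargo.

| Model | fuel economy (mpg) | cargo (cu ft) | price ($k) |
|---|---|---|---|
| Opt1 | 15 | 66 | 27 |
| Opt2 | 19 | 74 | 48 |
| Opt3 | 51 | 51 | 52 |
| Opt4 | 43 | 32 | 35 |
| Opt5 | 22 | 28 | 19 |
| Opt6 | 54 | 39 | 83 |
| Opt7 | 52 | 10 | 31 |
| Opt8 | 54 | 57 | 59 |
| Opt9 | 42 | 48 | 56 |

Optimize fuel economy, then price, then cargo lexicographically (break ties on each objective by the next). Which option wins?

First maximize fuel economy: best is 54, kept {Opt6, Opt8}.
Then minimize price: best is 59, kept {Opt8}.

Opt8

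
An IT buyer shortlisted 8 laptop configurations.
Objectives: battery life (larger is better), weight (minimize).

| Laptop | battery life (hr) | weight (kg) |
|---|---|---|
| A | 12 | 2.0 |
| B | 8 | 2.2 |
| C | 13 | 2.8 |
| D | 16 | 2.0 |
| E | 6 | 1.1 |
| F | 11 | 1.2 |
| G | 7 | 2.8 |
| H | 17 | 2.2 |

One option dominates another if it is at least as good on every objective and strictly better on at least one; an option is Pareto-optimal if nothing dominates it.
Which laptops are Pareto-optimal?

D, E, F, H

A: dominated by D (battery life 16≥12, weight 2.0≤2.0).
B: dominated by A (battery life 12≥8, weight 2.0≤2.2).
C: dominated by D (battery life 16≥13, weight 2.0≤2.8).
D: not dominated.
E: not dominated (best weight).
F: not dominated.
G: dominated by A (battery life 12≥7, weight 2.0≤2.8).
H: not dominated (best battery life).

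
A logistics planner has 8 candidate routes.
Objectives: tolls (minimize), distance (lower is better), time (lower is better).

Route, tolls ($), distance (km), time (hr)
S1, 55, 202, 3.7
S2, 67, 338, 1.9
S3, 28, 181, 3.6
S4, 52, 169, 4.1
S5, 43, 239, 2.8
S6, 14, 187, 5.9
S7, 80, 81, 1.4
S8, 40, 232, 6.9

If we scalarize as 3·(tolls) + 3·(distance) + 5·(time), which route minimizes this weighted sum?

S1: 3·55 + 3·202 + 5·3.7 = 789.5
S2: 3·67 + 3·338 + 5·1.9 = 1224.5
S3: 3·28 + 3·181 + 5·3.6 = 645.0
S4: 3·52 + 3·169 + 5·4.1 = 683.5
S5: 3·43 + 3·239 + 5·2.8 = 860.0
S6: 3·14 + 3·187 + 5·5.9 = 632.5
S7: 3·80 + 3·81 + 5·1.4 = 490.0
S8: 3·40 + 3·232 + 5·6.9 = 850.5
Lowest: S7 at 490.0.

S7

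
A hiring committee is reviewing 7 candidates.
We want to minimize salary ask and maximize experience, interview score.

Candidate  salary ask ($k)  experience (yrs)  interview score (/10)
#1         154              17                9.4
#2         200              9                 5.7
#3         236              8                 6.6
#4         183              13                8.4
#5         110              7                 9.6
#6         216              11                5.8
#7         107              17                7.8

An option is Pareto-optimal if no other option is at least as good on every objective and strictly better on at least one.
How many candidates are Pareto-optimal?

#1: not dominated.
#2: dominated by #1 (salary ask 154≤200, experience 17≥9, interview score 9.4≥5.7).
#3: dominated by #1 (salary ask 154≤236, experience 17≥8, interview score 9.4≥6.6).
#4: dominated by #1 (salary ask 154≤183, experience 17≥13, interview score 9.4≥8.4).
#5: not dominated (best interview score).
#6: dominated by #1 (salary ask 154≤216, experience 17≥11, interview score 9.4≥5.8).
#7: not dominated (best salary ask).
Pareto-optimal: #1, #5, #7 → 3.

3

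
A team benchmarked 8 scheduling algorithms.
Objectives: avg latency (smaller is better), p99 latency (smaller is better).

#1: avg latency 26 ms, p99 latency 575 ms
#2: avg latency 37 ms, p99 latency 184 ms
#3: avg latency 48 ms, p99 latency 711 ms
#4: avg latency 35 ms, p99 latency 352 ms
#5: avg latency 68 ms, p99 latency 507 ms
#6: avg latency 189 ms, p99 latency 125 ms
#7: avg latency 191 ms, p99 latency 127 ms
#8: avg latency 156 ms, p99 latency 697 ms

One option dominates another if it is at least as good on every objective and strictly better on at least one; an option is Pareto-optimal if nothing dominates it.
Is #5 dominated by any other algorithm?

Yes

#2 vs #5: avg latency 37≤68, p99 latency 184≤507 — #2 is at least as good on every objective and strictly better on at least one, so #2 dominates #5.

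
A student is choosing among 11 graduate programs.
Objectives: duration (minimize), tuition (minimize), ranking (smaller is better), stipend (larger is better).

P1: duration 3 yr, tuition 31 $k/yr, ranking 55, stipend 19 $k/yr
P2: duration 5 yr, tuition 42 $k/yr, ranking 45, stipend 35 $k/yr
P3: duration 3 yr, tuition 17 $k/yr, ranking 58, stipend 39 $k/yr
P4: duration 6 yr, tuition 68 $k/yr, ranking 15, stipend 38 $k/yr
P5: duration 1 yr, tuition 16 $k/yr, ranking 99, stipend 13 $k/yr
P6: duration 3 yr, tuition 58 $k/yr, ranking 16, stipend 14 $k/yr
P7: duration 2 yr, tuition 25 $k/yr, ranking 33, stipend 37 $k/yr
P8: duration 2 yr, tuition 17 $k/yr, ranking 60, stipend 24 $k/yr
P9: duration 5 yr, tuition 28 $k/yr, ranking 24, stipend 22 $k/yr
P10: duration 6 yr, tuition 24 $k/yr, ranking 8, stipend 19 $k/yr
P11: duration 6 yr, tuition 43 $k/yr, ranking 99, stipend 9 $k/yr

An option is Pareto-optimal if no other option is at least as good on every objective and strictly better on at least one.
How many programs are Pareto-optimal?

P1: dominated by P7 (duration 2≤3, tuition 25≤31, ranking 33≤55, stipend 37≥19).
P2: dominated by P7 (duration 2≤5, tuition 25≤42, ranking 33≤45, stipend 37≥35).
P3: not dominated (best stipend).
P4: not dominated.
P5: not dominated (best duration).
P6: not dominated.
P7: not dominated.
P8: not dominated.
P9: not dominated.
P10: not dominated (best ranking).
P11: dominated by P1 (duration 3≤6, tuition 31≤43, ranking 55≤99, stipend 19≥9).
Pareto-optimal: P3, P4, P5, P6, P7, P8, P9, P10 → 8.

8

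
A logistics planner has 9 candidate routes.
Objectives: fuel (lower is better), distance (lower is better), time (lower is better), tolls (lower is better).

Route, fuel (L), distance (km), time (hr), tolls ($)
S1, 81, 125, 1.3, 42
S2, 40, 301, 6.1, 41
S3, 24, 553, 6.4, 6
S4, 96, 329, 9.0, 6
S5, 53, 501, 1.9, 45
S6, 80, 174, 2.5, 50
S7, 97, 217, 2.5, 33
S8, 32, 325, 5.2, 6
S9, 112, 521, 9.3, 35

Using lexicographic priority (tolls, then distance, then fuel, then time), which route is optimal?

First minimize tolls: best is 6, kept {S3, S4, S8}.
Then minimize distance: best is 325, kept {S8}.

S8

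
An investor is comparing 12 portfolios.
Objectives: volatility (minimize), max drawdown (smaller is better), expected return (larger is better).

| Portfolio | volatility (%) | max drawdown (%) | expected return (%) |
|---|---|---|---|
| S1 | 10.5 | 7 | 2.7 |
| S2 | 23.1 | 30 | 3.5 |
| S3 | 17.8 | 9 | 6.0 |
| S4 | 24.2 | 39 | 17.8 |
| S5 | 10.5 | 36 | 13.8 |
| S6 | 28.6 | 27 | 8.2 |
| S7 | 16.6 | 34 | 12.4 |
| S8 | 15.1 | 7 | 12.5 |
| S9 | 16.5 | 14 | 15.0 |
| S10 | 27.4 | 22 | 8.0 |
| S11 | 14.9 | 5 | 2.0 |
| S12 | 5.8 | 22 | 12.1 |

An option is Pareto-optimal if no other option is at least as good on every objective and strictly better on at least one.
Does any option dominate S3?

S8 vs S3: volatility 15.1≤17.8, max drawdown 7≤9, expected return 12.5≥6.0 — S8 is at least as good on every objective and strictly better on at least one, so S8 dominates S3.

Yes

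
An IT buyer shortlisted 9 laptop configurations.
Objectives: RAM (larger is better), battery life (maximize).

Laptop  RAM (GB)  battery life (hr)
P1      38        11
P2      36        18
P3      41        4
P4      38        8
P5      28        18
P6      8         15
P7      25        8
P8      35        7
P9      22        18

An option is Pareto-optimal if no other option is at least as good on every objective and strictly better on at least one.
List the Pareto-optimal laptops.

P1: not dominated.
P2: not dominated.
P3: not dominated (best RAM).
P4: dominated by P1 (RAM 38≥38, battery life 11≥8).
P5: dominated by P2 (RAM 36≥28, battery life 18≥18).
P6: dominated by P2 (RAM 36≥8, battery life 18≥15).
P7: dominated by P1 (RAM 38≥25, battery life 11≥8).
P8: dominated by P1 (RAM 38≥35, battery life 11≥7).
P9: dominated by P2 (RAM 36≥22, battery life 18≥18).

P1, P2, P3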